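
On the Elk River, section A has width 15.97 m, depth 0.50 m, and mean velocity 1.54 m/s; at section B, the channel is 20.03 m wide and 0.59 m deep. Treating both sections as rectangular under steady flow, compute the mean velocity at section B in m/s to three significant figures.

Q = A₁V₁ = (15.97×0.50) × 1.54 = 12.30 m³/s
A₂ = 20.03 × 0.59 = 11.82 m²
V₂ = Q/A₂ = 12.30/11.82 = 1.041 m/s

1.04 m/s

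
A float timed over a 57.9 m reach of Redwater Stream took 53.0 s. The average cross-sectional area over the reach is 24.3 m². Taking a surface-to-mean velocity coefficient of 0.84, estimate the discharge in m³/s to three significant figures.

v_surface = L / t̄ = 57.9 / 53 = 1.092 m/s
v_mean = 0.84 × 1.092 = 0.9177 m/s
Q = A × v_mean = 24.3 × 0.9177 = 22.30 m³/s

22.3 m³/s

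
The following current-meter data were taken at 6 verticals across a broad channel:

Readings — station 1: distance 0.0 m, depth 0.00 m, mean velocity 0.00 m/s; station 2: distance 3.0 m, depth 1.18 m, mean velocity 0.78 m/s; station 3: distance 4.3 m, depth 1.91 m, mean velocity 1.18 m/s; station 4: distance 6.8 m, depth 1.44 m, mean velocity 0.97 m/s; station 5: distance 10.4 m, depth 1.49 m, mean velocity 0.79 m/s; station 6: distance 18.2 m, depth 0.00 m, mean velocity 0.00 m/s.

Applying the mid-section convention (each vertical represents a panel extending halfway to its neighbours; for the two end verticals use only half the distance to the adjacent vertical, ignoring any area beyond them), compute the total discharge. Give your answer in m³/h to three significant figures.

w_2 = (4.3 − 0.0)/2 = 2.15 m; q_2 = 0.78 × 1.18 × 2.15 = 1.979 m³/s
w_3 = (6.8 − 3.0)/2 = 1.9 m; q_3 = 1.18 × 1.91 × 1.9 = 4.282 m³/s
w_4 = (10.4 − 4.3)/2 = 3.05 m; q_4 = 0.97 × 1.44 × 3.05 = 4.260 m³/s
w_5 = (18.2 − 6.8)/2 = 5.7 m; q_5 = 0.79 × 1.49 × 5.7 = 6.709 m³/s
Stations 1, 6 contribute zero (depth or velocity is 0).
Q = Σ qᵢ = 17.23 m³/s
= 17.23 × 3600 = 62030 m³/h

62000 m³/h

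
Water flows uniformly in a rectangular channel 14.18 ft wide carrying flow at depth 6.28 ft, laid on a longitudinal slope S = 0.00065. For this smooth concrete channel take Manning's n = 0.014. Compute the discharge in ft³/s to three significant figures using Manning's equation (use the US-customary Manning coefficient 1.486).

A = b·y = 14.18 × 6.28 = 89.05 ft²
P = b + 2y = 14.18 + 2×6.28 = 26.74 ft
R = A/P = 89.05/26.74 = 3.330 ft
Q = (1.486/n)·A·R^(2/3)·S^(1/2) = (1.486/0.014) × 89.05 × 3.330^(2/3) × 0.00065^(1/2) = 537.4 ft³/s

537 ft³/s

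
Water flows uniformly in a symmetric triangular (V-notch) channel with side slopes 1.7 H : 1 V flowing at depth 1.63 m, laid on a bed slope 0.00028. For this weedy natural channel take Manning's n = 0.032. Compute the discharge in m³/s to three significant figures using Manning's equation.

A = z·y² = 1.7×1.63² = 4.517 m²
P = 2y√(1+z²) = 2×1.63×√(1+1.7²) = 6.430 m
R = A/P = 4.517/6.430 = 0.7025 m
Q = (1/n)·A·R^(2/3)·S^(1/2) = (1/0.032) × 4.517 × 0.7025^(2/3) × 0.00028^(1/2) = 1.866 m³/s

1.87 m³/s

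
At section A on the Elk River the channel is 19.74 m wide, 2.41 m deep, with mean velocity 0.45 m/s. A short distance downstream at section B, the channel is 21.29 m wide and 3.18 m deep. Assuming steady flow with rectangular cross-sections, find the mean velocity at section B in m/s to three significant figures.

0.316 m/s

Q = A₁V₁ = (19.74×2.41) × 0.45 = 21.41 m³/s
A₂ = 21.29 × 3.18 = 67.70 m²
V₂ = Q/A₂ = 21.41/67.70 = 0.3162 m/s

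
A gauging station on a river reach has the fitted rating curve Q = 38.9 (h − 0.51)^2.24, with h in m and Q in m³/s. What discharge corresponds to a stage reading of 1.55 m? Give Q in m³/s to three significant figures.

42.5 m³/s

Q = 38.9 × (1.55 − 0.51)^2.24 = 38.9 × 1.04^2.24 = 42.47 m³/s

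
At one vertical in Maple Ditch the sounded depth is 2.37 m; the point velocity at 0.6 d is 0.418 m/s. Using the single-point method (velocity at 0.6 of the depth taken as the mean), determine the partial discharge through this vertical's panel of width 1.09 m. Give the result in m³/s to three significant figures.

1.08 m³/s

v̄ = v₀.₆ = 0.418 m/s
q = v̄ × d × w = 0.4180 × 2.37 × 1.09 = 1.080 m³/s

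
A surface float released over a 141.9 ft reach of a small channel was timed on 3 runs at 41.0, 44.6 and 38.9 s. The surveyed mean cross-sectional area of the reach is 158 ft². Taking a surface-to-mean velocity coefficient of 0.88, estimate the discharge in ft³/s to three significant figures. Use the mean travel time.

475 ft³/s

t̄ = (41.0 + 44.6 + 38.9) / 3 = 41.5 s
v_surface = L / t̄ = 141.9 / 41.5 = 3.419 ft/s
v_mean = 0.88 × 3.419 = 3.009 ft/s
Q = A × v_mean = 158 × 3.009 = 475.4 ft³/s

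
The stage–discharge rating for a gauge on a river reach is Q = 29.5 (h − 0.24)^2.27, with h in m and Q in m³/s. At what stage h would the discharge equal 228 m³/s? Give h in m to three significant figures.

h − h₀ = (Q/C)^(1/b) = (228/29.5)^(1/2.27) = 2.462 m
h = 0.24 + 2.462 = 2.702 m

2.70 m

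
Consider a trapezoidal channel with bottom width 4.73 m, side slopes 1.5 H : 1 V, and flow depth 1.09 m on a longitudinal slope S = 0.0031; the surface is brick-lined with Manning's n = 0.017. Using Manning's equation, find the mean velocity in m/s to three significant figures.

2.83 m/s

A = (b + z·y)·y = (4.73 + 1.5×1.09)×1.09 = 6.938 m²
P = b + 2y√(1+z²) = 4.73 + 2×1.09×√(1+1.5²) = 8.660 m
R = A/P = 6.938/8.660 = 0.8011 m
Q = (1/n)·A·R^(2/3)·S^(1/2) = (1/0.017) × 6.938 × 0.8011^(2/3) × 0.0031^(1/2) = 19.60 m³/s
V = Q/A = 19.60/6.938 = 2.825 m/s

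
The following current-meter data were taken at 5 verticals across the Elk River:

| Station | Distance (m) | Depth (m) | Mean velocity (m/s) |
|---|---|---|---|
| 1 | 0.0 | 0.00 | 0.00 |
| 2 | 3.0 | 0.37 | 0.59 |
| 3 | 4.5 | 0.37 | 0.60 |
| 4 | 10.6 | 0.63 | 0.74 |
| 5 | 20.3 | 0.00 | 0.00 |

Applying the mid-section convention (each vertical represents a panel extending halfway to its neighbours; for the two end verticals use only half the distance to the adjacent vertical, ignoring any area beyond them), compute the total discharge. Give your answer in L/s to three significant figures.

5020 L/s

w_2 = (4.5 − 0.0)/2 = 2.25 m; q_2 = 0.59 × 0.37 × 2.25 = 0.4912 m³/s
w_3 = (10.6 − 3.0)/2 = 3.8 m; q_3 = 0.60 × 0.37 × 3.8 = 0.8436 m³/s
w_4 = (20.3 − 4.5)/2 = 7.9 m; q_4 = 0.74 × 0.63 × 7.9 = 3.683 m³/s
Stations 1, 5 contribute zero (depth or velocity is 0).
Q = Σ qᵢ = 5.018 m³/s
= 5.018 × 1000 = 5018 L/s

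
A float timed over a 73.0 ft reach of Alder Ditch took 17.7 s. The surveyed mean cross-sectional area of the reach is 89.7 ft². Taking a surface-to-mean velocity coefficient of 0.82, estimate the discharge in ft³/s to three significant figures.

303 ft³/s

v_surface = L / t̄ = 73.0 / 17.7 = 4.124 ft/s
v_mean = 0.82 × 4.124 = 3.382 ft/s
Q = A × v_mean = 89.7 × 3.382 = 303.4 ft³/s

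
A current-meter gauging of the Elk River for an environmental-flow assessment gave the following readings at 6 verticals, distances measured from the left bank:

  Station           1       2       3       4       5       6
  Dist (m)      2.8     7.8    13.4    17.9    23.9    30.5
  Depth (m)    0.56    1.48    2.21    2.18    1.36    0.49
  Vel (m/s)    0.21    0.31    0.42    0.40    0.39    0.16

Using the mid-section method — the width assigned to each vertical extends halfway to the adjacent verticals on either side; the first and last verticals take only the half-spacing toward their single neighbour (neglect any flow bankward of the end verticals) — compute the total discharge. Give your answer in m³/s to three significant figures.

15.6 m³/s

w_1 = (7.8 − 2.8)/2 = 2.5 m; q_1 = 0.21 × 0.56 × 2.5 = 0.2940 m³/s
w_2 = (13.4 − 2.8)/2 = 5.3 m; q_2 = 0.31 × 1.48 × 5.3 = 2.432 m³/s
w_3 = (17.9 − 7.8)/2 = 5.05 m; q_3 = 0.42 × 2.21 × 5.05 = 4.687 m³/s
w_4 = (23.9 − 13.4)/2 = 5.25 m; q_4 = 0.40 × 2.18 × 5.25 = 4.578 m³/s
w_5 = (30.5 − 17.9)/2 = 6.3 m; q_5 = 0.39 × 1.36 × 6.3 = 3.342 m³/s
w_6 = (30.5 − 23.9)/2 = 3.3 m; q_6 = 0.16 × 0.49 × 3.3 = 0.2587 m³/s
Q = Σ qᵢ = 15.59 m³/s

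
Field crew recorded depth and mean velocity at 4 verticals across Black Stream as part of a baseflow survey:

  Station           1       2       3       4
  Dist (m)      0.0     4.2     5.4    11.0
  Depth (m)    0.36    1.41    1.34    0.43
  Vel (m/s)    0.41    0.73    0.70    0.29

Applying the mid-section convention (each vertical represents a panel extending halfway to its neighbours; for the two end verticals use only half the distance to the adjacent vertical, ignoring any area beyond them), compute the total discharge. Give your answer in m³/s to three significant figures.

w_1 = (4.2 − 0.0)/2 = 2.1 m; q_1 = 0.41 × 0.36 × 2.1 = 0.3100 m³/s
w_2 = (5.4 − 0.0)/2 = 2.7 m; q_2 = 0.73 × 1.41 × 2.7 = 2.779 m³/s
w_3 = (11.0 − 4.2)/2 = 3.4 m; q_3 = 0.70 × 1.34 × 3.4 = 3.189 m³/s
w_4 = (11.0 − 5.4)/2 = 2.8 m; q_4 = 0.29 × 0.43 × 2.8 = 0.3492 m³/s
Q = Σ qᵢ = 6.627 m³/s

6.63 m³/s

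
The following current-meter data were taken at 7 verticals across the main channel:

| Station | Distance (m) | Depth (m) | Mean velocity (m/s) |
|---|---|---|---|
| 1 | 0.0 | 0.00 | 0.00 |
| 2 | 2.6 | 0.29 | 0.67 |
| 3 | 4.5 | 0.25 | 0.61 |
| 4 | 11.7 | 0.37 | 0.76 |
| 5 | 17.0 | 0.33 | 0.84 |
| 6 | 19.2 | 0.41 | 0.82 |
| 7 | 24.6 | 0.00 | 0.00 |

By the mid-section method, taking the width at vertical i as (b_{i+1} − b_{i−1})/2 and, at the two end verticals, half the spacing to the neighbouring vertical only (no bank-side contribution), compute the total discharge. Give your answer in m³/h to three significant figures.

18700 m³/h

w_2 = (4.5 − 0.0)/2 = 2.25 m; q_2 = 0.67 × 0.29 × 2.25 = 0.4372 m³/s
w_3 = (11.7 − 2.6)/2 = 4.55 m; q_3 = 0.61 × 0.25 × 4.55 = 0.6939 m³/s
w_4 = (17.0 − 4.5)/2 = 6.25 m; q_4 = 0.76 × 0.37 × 6.25 = 1.758 m³/s
w_5 = (19.2 − 11.7)/2 = 3.75 m; q_5 = 0.84 × 0.33 × 3.75 = 1.040 m³/s
w_6 = (24.6 − 17.0)/2 = 3.8 m; q_6 = 0.82 × 0.41 × 3.8 = 1.278 m³/s
Stations 1, 7 contribute zero (depth or velocity is 0).
Q = Σ qᵢ = 5.206 m³/s
= 5.206 × 3600 = 18740 m³/h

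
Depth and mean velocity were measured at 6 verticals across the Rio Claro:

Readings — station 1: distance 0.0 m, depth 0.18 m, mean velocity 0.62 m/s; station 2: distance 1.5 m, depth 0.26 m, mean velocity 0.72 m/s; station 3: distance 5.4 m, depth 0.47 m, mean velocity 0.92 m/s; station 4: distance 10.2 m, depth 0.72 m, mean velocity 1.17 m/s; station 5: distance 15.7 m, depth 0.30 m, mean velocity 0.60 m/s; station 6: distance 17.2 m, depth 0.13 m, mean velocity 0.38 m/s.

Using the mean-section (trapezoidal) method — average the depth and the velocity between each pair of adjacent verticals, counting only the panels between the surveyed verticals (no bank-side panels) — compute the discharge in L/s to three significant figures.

Panel 1-2: Δb = 1.5 m, d̄ = (0.18+0.26)/2 = 0.22, v̄ = (0.62+0.72)/2 = 0.67 → q = 1.5×0.22×0.67 = 0.2211 m³/s
Panel 2-3: Δb = 3.9 m, d̄ = (0.26+0.47)/2 = 0.365, v̄ = (0.72+0.92)/2 = 0.82 → q = 3.9×0.365×0.82 = 1.167 m³/s
Panel 3-4: Δb = 4.8 m, d̄ = (0.47+0.72)/2 = 0.595, v̄ = (0.92+1.17)/2 = 1.045 → q = 4.8×0.595×1.045 = 2.985 m³/s
Panel 4-5: Δb = 5.5 m, d̄ = (0.72+0.30)/2 = 0.51, v̄ = (1.17+0.60)/2 = 0.885 → q = 5.5×0.51×0.885 = 2.482 m³/s
Panel 5-6: Δb = 1.5 m, d̄ = (0.30+0.13)/2 = 0.215, v̄ = (0.60+0.38)/2 = 0.49 → q = 1.5×0.215×0.49 = 0.1580 m³/s
Q = Σ q = 7.013 m³/s
= 7.013 × 1000 = 7013 L/s

7010 L/s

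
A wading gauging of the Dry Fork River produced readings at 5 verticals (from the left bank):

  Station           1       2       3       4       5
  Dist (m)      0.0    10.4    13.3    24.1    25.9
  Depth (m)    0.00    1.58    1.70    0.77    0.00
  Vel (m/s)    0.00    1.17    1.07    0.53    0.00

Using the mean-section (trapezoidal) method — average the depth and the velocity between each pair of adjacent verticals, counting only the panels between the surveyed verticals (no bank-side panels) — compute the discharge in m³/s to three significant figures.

21.0 m³/s

Panel 1-2: Δb = 10.4 m, d̄ = (0.00+1.58)/2 = 0.79, v̄ = (0.00+1.17)/2 = 0.585 → q = 10.4×0.79×0.585 = 4.806 m³/s
Panel 2-3: Δb = 2.9 m, d̄ = (1.58+1.70)/2 = 1.64, v̄ = (1.17+1.07)/2 = 1.12 → q = 2.9×1.64×1.12 = 5.327 m³/s
Panel 3-4: Δb = 10.8 m, d̄ = (1.70+0.77)/2 = 1.235, v̄ = (1.07+0.53)/2 = 0.8 → q = 10.8×1.235×0.8 = 10.67 m³/s
Panel 4-5: Δb = 1.8 m, d̄ = (0.77+0.00)/2 = 0.385, v̄ = (0.53+0.00)/2 = 0.265 → q = 1.8×0.385×0.265 = 0.1836 m³/s
Q = Σ q = 20.99 m³/s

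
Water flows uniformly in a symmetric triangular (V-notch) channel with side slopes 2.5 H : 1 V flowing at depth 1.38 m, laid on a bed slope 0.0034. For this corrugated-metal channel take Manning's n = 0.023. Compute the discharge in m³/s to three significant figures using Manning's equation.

8.97 m³/s

A = z·y² = 2.5×1.38² = 4.761 m²
P = 2y√(1+z²) = 2×1.38×√(1+2.5²) = 7.432 m
R = A/P = 4.761/7.432 = 0.6406 m
Q = (1/n)·A·R^(2/3)·S^(1/2) = (1/0.023) × 4.761 × 0.6406^(2/3) × 0.0034^(1/2) = 8.970 m³/s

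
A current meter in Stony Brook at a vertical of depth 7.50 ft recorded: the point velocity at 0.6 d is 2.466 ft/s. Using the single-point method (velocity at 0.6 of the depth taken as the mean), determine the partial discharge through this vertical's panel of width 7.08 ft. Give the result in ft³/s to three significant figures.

131 ft³/s

v̄ = v₀.₆ = 2.466 ft/s
q = v̄ × d × w = 2.466 × 7.50 × 7.08 = 130.9 ft³/s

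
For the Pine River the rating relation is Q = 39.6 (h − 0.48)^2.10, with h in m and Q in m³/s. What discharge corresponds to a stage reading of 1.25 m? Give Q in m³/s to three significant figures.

22.9 m³/s

Q = 39.6 × (1.25 − 0.48)^2.10 = 39.6 × 0.77^2.10 = 22.87 m³/s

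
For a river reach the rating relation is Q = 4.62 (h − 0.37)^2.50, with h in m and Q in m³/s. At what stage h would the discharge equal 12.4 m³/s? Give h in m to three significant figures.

1.85 m

h − h₀ = (Q/C)^(1/b) = (12.4/4.62)^(1/2.50) = 1.484 m
h = 0.37 + 1.484 = 1.854 m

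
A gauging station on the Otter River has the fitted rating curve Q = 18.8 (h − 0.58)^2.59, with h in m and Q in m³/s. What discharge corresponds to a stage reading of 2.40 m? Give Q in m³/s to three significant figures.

88.7 m³/s

Q = 18.8 × (2.40 − 0.58)^2.59 = 18.8 × 1.82^2.59 = 88.66 m³/s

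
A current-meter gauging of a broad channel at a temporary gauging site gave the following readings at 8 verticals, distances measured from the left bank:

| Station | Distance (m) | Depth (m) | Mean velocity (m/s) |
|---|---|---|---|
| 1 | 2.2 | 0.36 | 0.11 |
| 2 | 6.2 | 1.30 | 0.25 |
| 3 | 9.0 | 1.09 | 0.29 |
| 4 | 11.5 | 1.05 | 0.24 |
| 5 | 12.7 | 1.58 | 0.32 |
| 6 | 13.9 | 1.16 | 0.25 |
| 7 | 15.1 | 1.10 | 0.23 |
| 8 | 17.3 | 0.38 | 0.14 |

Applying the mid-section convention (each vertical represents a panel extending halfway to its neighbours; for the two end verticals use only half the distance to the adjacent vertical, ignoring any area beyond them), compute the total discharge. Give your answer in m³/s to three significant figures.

3.93 m³/s

w_1 = (6.2 − 2.2)/2 = 2 m; q_1 = 0.11 × 0.36 × 2 = 0.07920 m³/s
w_2 = (9.0 − 2.2)/2 = 3.4 m; q_2 = 0.25 × 1.30 × 3.4 = 1.105 m³/s
w_3 = (11.5 − 6.2)/2 = 2.65 m; q_3 = 0.29 × 1.09 × 2.65 = 0.8377 m³/s
w_4 = (12.7 − 9.0)/2 = 1.85 m; q_4 = 0.24 × 1.05 × 1.85 = 0.4662 m³/s
w_5 = (13.9 − 11.5)/2 = 1.2 m; q_5 = 0.32 × 1.58 × 1.2 = 0.6067 m³/s
w_6 = (15.1 − 12.7)/2 = 1.2 m; q_6 = 0.25 × 1.16 × 1.2 = 0.3480 m³/s
w_7 = (17.3 − 13.9)/2 = 1.7 m; q_7 = 0.23 × 1.10 × 1.7 = 0.4301 m³/s
w_8 = (17.3 − 15.1)/2 = 1.1 m; q_8 = 0.14 × 0.38 × 1.1 = 0.05852 m³/s
Q = Σ qᵢ = 3.931 m³/s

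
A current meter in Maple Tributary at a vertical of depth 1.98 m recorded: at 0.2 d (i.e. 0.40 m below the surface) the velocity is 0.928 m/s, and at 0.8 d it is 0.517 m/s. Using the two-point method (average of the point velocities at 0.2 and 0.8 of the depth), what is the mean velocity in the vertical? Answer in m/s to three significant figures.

0.723 m/s

v̄ = (0.928 + 0.517) / 2 = 0.7225 m/s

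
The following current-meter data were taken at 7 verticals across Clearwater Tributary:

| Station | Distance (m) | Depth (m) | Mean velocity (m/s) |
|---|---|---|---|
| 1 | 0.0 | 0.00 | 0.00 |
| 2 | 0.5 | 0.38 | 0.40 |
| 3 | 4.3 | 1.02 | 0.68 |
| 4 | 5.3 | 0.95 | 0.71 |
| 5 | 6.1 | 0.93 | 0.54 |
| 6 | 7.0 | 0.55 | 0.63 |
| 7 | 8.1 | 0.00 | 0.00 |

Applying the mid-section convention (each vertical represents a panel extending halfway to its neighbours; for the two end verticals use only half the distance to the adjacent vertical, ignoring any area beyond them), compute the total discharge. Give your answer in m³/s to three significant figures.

w_2 = (4.3 − 0.0)/2 = 2.15 m; q_2 = 0.40 × 0.38 × 2.15 = 0.3268 m³/s
w_3 = (5.3 − 0.5)/2 = 2.4 m; q_3 = 0.68 × 1.02 × 2.4 = 1.665 m³/s
w_4 = (6.1 − 4.3)/2 = 0.9 m; q_4 = 0.71 × 0.95 × 0.9 = 0.6071 m³/s
w_5 = (7.0 − 5.3)/2 = 0.85 m; q_5 = 0.54 × 0.93 × 0.85 = 0.4269 m³/s
w_6 = (8.1 − 6.1)/2 = 1 m; q_6 = 0.63 × 0.55 × 1 = 0.3465 m³/s
Stations 1, 7 contribute zero (depth or velocity is 0).
Q = Σ qᵢ = 3.372 m³/s

3.37 m³/s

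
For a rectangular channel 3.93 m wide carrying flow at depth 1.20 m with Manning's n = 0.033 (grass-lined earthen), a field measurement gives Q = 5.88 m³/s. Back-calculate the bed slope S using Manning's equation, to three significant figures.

0.00251

A = b·y = 3.93 × 1.20 = 4.716 m²
P = b + 2y = 3.93 + 2×1.20 = 6.330 m
R = A/P = 4.716/6.330 = 0.7450 m
S = (Q·n / (1·A·R^(2/3)))² = (5.88×0.033 / (1×4.716×0.8218))² = 0.002507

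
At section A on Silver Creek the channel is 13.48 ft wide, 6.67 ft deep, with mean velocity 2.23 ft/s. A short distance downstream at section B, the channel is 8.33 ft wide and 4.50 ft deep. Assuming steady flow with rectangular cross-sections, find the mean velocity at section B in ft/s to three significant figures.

Q = A₁V₁ = (13.48×6.67) × 2.23 = 200.5 ft³/s
A₂ = 8.33 × 4.50 = 37.49 ft²
V₂ = Q/A₂ = 200.5/37.49 = 5.349 ft/s

5.35 ft/s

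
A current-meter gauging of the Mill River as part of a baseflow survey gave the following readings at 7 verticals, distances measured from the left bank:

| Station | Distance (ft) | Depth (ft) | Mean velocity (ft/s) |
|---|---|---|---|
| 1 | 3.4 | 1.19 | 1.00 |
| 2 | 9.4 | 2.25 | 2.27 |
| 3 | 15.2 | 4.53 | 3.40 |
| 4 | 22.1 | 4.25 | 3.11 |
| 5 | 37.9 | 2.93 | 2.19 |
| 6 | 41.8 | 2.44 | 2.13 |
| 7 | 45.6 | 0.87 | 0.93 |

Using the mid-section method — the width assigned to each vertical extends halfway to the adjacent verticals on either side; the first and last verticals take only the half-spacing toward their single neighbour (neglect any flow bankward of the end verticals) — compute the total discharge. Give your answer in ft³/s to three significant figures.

w_1 = (9.4 − 3.4)/2 = 3 ft; q_1 = 1.00 × 1.19 × 3 = 3.570 ft³/s
w_2 = (15.2 − 3.4)/2 = 5.9 ft; q_2 = 2.27 × 2.25 × 5.9 = 30.13 ft³/s
w_3 = (22.1 − 9.4)/2 = 6.35 ft; q_3 = 3.40 × 4.53 × 6.35 = 97.80 ft³/s
w_4 = (37.9 − 15.2)/2 = 11.35 ft; q_4 = 3.11 × 4.25 × 11.35 = 150.0 ft³/s
w_5 = (41.8 − 22.1)/2 = 9.85 ft; q_5 = 2.19 × 2.93 × 9.85 = 63.20 ft³/s
w_6 = (45.6 − 37.9)/2 = 3.85 ft; q_6 = 2.13 × 2.44 × 3.85 = 20.01 ft³/s
w_7 = (45.6 − 41.8)/2 = 1.9 ft; q_7 = 0.93 × 0.87 × 1.9 = 1.537 ft³/s
Q = Σ qᵢ = 366.3 ft³/s

366 ft³/s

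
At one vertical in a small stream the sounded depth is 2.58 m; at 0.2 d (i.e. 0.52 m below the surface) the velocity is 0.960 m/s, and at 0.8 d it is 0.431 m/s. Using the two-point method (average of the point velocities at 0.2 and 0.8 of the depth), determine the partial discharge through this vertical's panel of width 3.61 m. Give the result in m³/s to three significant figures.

v̄ = (0.960 + 0.431) / 2 = 0.6955 m/s
q = v̄ × d × w = 0.6955 × 2.58 × 3.61 = 6.478 m³/s

6.48 m³/s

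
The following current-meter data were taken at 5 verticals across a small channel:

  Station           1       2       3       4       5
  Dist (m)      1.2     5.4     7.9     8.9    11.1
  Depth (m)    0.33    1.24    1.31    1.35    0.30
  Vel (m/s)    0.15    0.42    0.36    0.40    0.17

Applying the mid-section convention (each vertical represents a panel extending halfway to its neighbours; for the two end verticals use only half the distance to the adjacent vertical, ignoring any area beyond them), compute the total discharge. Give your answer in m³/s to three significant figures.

3.59 m³/s

w_1 = (5.4 − 1.2)/2 = 2.1 m; q_1 = 0.15 × 0.33 × 2.1 = 0.1040 m³/s
w_2 = (7.9 − 1.2)/2 = 3.35 m; q_2 = 0.42 × 1.24 × 3.35 = 1.745 m³/s
w_3 = (8.9 − 5.4)/2 = 1.75 m; q_3 = 0.36 × 1.31 × 1.75 = 0.8253 m³/s
w_4 = (11.1 − 7.9)/2 = 1.6 m; q_4 = 0.40 × 1.35 × 1.6 = 0.8640 m³/s
w_5 = (11.1 − 8.9)/2 = 1.1 m; q_5 = 0.17 × 0.30 × 1.1 = 0.05610 m³/s
Q = Σ qᵢ = 3.594 m³/s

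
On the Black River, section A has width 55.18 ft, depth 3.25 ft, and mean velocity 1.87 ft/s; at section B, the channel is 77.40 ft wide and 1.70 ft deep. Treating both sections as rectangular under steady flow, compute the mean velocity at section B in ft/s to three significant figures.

2.55 ft/s

Q = A₁V₁ = (55.18×3.25) × 1.87 = 335.4 ft³/s
A₂ = 77.40 × 1.70 = 131.6 ft²
V₂ = Q/A₂ = 335.4/131.6 = 2.549 ft/s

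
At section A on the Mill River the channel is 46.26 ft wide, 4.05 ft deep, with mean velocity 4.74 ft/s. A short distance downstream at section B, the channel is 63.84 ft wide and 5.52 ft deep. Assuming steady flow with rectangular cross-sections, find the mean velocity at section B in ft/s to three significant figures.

Q = A₁V₁ = (46.26×4.05) × 4.74 = 888.1 ft³/s
A₂ = 63.84 × 5.52 = 352.4 ft²
V₂ = Q/A₂ = 888.1/352.4 = 2.520 ft/s

2.52 ft/s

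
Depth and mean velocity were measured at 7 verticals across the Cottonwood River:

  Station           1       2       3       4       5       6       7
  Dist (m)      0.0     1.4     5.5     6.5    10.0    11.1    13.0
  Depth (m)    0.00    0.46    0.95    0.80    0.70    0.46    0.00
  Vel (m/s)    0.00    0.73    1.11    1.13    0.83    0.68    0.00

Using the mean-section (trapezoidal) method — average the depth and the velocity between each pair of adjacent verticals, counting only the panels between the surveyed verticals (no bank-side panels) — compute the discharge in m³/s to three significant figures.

Panel 1-2: Δb = 1.4 m, d̄ = (0.00+0.46)/2 = 0.23, v̄ = (0.00+0.73)/2 = 0.365 → q = 1.4×0.23×0.365 = 0.1175 m³/s
Panel 2-3: Δb = 4.1 m, d̄ = (0.46+0.95)/2 = 0.705, v̄ = (0.73+1.11)/2 = 0.92 → q = 4.1×0.705×0.92 = 2.659 m³/s
Panel 3-4: Δb = 1 m, d̄ = (0.95+0.80)/2 = 0.875, v̄ = (1.11+1.13)/2 = 1.12 → q = 1×0.875×1.12 = 0.9800 m³/s
Panel 4-5: Δb = 3.5 m, d̄ = (0.80+0.70)/2 = 0.75, v̄ = (1.13+0.83)/2 = 0.98 → q = 3.5×0.75×0.98 = 2.573 m³/s
Panel 5-6: Δb = 1.1 m, d̄ = (0.70+0.46)/2 = 0.58, v̄ = (0.83+0.68)/2 = 0.755 → q = 1.1×0.58×0.755 = 0.4817 m³/s
Panel 6-7: Δb = 1.9 m, d̄ = (0.46+0.00)/2 = 0.23, v̄ = (0.68+0.00)/2 = 0.34 → q = 1.9×0.23×0.34 = 0.1486 m³/s
Q = Σ q = 6.960 m³/s

6.96 m³/s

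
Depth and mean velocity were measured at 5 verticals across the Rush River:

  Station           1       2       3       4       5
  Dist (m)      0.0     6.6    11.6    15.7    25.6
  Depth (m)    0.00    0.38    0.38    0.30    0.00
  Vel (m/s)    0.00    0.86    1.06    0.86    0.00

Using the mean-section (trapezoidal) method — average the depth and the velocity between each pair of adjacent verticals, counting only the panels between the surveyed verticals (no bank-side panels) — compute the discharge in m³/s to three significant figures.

4.34 m³/s

Panel 1-2: Δb = 6.6 m, d̄ = (0.00+0.38)/2 = 0.19, v̄ = (0.00+0.86)/2 = 0.43 → q = 6.6×0.19×0.43 = 0.5392 m³/s
Panel 2-3: Δb = 5 m, d̄ = (0.38+0.38)/2 = 0.38, v̄ = (0.86+1.06)/2 = 0.96 → q = 5×0.38×0.96 = 1.824 m³/s
Panel 3-4: Δb = 4.1 m, d̄ = (0.38+0.30)/2 = 0.34, v̄ = (1.06+0.86)/2 = 0.96 → q = 4.1×0.34×0.96 = 1.338 m³/s
Panel 4-5: Δb = 9.9 m, d̄ = (0.30+0.00)/2 = 0.15, v̄ = (0.86+0.00)/2 = 0.43 → q = 9.9×0.15×0.43 = 0.6386 m³/s
Q = Σ q = 4.340 m³/s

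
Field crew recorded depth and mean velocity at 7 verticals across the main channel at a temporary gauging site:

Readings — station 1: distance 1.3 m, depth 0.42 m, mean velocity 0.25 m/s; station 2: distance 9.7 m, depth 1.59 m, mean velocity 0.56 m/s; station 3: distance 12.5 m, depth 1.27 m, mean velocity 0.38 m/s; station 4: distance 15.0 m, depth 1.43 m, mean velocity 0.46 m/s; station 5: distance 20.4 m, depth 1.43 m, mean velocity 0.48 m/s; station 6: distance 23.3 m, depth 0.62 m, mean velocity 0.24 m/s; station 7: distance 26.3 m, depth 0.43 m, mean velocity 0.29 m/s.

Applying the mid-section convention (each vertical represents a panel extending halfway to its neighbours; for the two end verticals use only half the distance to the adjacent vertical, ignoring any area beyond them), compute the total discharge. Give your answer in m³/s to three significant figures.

w_1 = (9.7 − 1.3)/2 = 4.2 m; q_1 = 0.25 × 0.42 × 4.2 = 0.4410 m³/s
w_2 = (12.5 − 1.3)/2 = 5.6 m; q_2 = 0.56 × 1.59 × 5.6 = 4.986 m³/s
w_3 = (15.0 − 9.7)/2 = 2.65 m; q_3 = 0.38 × 1.27 × 2.65 = 1.279 m³/s
w_4 = (20.4 − 12.5)/2 = 3.95 m; q_4 = 0.46 × 1.43 × 3.95 = 2.598 m³/s
w_5 = (23.3 − 15.0)/2 = 4.15 m; q_5 = 0.48 × 1.43 × 4.15 = 2.849 m³/s
w_6 = (26.3 − 20.4)/2 = 2.95 m; q_6 = 0.24 × 0.62 × 2.95 = 0.4390 m³/s
w_7 = (26.3 − 23.3)/2 = 1.5 m; q_7 = 0.29 × 0.43 × 1.5 = 0.1871 m³/s
Q = Σ qᵢ = 12.78 m³/s

12.8 m³/s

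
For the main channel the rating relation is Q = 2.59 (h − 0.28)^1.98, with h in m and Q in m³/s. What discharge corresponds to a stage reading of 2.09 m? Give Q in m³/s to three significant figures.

Q = 2.59 × (2.09 − 0.28)^1.98 = 2.59 × 1.81^1.98 = 8.385 m³/s

8.39 m³/s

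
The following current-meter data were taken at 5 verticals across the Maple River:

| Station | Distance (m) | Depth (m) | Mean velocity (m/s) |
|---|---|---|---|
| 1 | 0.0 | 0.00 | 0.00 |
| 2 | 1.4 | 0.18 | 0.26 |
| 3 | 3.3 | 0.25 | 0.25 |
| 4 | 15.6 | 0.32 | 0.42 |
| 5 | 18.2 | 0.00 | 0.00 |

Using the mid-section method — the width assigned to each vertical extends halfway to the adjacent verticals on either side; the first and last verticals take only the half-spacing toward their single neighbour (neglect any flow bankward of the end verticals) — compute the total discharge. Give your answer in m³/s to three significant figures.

w_2 = (3.3 − 0.0)/2 = 1.65 m; q_2 = 0.26 × 0.18 × 1.65 = 0.07722 m³/s
w_3 = (15.6 − 1.4)/2 = 7.1 m; q_3 = 0.25 × 0.25 × 7.1 = 0.4438 m³/s
w_4 = (18.2 − 3.3)/2 = 7.45 m; q_4 = 0.42 × 0.32 × 7.45 = 1.001 m³/s
Stations 1, 5 contribute zero (depth or velocity is 0).
Q = Σ qᵢ = 1.522 m³/s

1.52 m³/s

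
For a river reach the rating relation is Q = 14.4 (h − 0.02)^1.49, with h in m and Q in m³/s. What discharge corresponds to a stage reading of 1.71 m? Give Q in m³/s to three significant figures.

Q = 14.4 × (1.71 − 0.02)^1.49 = 14.4 × 1.69^1.49 = 31.47 m³/s

31.5 m³/s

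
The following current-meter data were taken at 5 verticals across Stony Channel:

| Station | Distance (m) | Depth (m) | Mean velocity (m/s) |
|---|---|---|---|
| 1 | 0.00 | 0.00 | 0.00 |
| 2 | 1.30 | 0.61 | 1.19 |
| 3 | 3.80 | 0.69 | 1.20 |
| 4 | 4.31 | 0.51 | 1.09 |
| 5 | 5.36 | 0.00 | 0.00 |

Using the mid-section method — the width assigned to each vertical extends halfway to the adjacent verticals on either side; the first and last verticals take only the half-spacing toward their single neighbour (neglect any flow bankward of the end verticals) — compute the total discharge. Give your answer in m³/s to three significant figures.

3.06 m³/s

w_2 = (3.80 − 0.00)/2 = 1.9 m; q_2 = 1.19 × 0.61 × 1.9 = 1.379 m³/s
w_3 = (4.31 − 1.30)/2 = 1.505 m; q_3 = 1.20 × 0.69 × 1.505 = 1.246 m³/s
w_4 = (5.36 − 3.80)/2 = 0.78 m; q_4 = 1.09 × 0.51 × 0.78 = 0.4336 m³/s
Stations 1, 5 contribute zero (depth or velocity is 0).
Q = Σ qᵢ = 3.059 m³/s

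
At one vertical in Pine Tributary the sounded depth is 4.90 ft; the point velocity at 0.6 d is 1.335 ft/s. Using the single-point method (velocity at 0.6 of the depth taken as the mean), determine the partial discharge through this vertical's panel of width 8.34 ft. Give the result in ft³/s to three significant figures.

v̄ = v₀.₆ = 1.335 ft/s
q = v̄ × d × w = 1.335 × 4.90 × 8.34 = 54.56 ft³/s

54.6 ft³/s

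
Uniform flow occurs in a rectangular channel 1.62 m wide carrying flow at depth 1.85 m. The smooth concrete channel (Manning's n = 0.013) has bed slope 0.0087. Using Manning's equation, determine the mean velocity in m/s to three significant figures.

4.89 m/s

A = b·y = 1.62 × 1.85 = 2.997 m²
P = b + 2y = 1.62 + 2×1.85 = 5.320 m
R = A/P = 2.997/5.320 = 0.5633 m
Q = (1/n)·A·R^(2/3)·S^(1/2) = (1/0.013) × 2.997 × 0.5633^(2/3) × 0.0087^(1/2) = 14.67 m³/s
V = Q/A = 14.67/2.997 = 4.894 m/s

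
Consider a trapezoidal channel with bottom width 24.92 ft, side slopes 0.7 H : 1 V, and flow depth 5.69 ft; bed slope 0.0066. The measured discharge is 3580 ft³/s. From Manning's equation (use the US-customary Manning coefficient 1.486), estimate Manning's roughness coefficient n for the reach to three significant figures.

A = (b + z·y)·y = (24.92 + 0.7×5.69)×5.69 = 164.5 ft²
P = b + 2y√(1+z²) = 24.92 + 2×5.69×√(1+0.7²) = 38.81 ft
R = A/P = 164.5/38.81 = 4.237 ft
n = (1.486/Q)·A·R^(2/3)·S^(1/2) = (1.486/3580) × 164.5 × 2.619 × 0.08124 = 0.01452

0.0145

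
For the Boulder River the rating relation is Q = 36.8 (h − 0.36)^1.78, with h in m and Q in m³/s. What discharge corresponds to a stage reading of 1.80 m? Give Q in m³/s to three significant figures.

Q = 36.8 × (1.80 − 0.36)^1.78 = 36.8 × 1.44^1.78 = 70.43 m³/s

70.4 m³/s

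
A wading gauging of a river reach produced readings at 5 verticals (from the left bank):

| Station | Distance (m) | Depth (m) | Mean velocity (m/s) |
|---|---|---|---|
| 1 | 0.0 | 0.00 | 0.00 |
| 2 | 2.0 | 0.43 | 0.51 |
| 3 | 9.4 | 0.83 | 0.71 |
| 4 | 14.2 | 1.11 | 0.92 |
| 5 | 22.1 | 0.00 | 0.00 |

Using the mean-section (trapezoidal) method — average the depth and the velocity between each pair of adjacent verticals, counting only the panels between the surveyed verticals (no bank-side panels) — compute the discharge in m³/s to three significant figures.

8.76 m³/s

Panel 1-2: Δb = 2 m, d̄ = (0.00+0.43)/2 = 0.215, v̄ = (0.00+0.51)/2 = 0.255 → q = 2×0.215×0.255 = 0.1097 m³/s
Panel 2-3: Δb = 7.4 m, d̄ = (0.43+0.83)/2 = 0.63, v̄ = (0.51+0.71)/2 = 0.61 → q = 7.4×0.63×0.61 = 2.844 m³/s
Panel 3-4: Δb = 4.8 m, d̄ = (0.83+1.11)/2 = 0.97, v̄ = (0.71+0.92)/2 = 0.815 → q = 4.8×0.97×0.815 = 3.795 m³/s
Panel 4-5: Δb = 7.9 m, d̄ = (1.11+0.00)/2 = 0.555, v̄ = (0.92+0.00)/2 = 0.46 → q = 7.9×0.555×0.46 = 2.017 m³/s
Q = Σ q = 8.765 m³/s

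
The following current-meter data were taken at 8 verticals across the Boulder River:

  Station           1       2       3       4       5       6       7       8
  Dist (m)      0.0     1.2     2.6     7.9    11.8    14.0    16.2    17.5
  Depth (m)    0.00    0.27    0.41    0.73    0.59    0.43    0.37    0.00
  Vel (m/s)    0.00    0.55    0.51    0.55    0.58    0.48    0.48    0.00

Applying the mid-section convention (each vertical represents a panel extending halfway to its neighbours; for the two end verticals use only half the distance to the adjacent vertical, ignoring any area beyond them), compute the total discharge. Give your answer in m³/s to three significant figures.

4.55 m³/s

w_2 = (2.6 − 0.0)/2 = 1.3 m; q_2 = 0.55 × 0.27 × 1.3 = 0.1931 m³/s
w_3 = (7.9 − 1.2)/2 = 3.35 m; q_3 = 0.51 × 0.41 × 3.35 = 0.7005 m³/s
w_4 = (11.8 − 2.6)/2 = 4.6 m; q_4 = 0.55 × 0.73 × 4.6 = 1.847 m³/s
w_5 = (14.0 − 7.9)/2 = 3.05 m; q_5 = 0.58 × 0.59 × 3.05 = 1.044 m³/s
w_6 = (16.2 − 11.8)/2 = 2.2 m; q_6 = 0.48 × 0.43 × 2.2 = 0.4541 m³/s
w_7 = (17.5 − 14.0)/2 = 1.75 m; q_7 = 0.48 × 0.37 × 1.75 = 0.3108 m³/s
Stations 1, 8 contribute zero (depth or velocity is 0).
Q = Σ qᵢ = 4.549 m³/s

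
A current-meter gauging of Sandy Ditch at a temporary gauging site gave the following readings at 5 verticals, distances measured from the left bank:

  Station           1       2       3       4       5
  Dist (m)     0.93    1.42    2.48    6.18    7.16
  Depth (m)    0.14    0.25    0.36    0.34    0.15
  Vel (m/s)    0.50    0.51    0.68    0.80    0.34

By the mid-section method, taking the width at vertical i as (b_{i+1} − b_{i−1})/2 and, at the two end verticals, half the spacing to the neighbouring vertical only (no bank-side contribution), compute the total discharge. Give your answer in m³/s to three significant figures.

w_1 = (1.42 − 0.93)/2 = 0.245 m; q_1 = 0.50 × 0.14 × 0.245 = 0.01715 m³/s
w_2 = (2.48 − 0.93)/2 = 0.775 m; q_2 = 0.51 × 0.25 × 0.775 = 0.09881 m³/s
w_3 = (6.18 − 1.42)/2 = 2.38 m; q_3 = 0.68 × 0.36 × 2.38 = 0.5826 m³/s
w_4 = (7.16 − 2.48)/2 = 2.34 m; q_4 = 0.80 × 0.34 × 2.34 = 0.6365 m³/s
w_5 = (7.16 − 6.18)/2 = 0.49 m; q_5 = 0.34 × 0.15 × 0.49 = 0.02499 m³/s
Q = Σ qᵢ = 1.360 m³/s

1.36 m³/s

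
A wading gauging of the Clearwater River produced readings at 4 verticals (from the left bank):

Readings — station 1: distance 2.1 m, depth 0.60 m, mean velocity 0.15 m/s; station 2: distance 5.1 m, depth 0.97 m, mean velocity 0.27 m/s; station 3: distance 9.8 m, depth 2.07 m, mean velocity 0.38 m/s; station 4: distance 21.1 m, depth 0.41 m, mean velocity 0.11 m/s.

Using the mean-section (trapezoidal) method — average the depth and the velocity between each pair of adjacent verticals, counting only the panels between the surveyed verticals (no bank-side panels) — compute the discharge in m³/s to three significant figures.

Panel 1-2: Δb = 3 m, d̄ = (0.60+0.97)/2 = 0.785, v̄ = (0.15+0.27)/2 = 0.21 → q = 3×0.785×0.21 = 0.4946 m³/s
Panel 2-3: Δb = 4.7 m, d̄ = (0.97+2.07)/2 = 1.52, v̄ = (0.27+0.38)/2 = 0.325 → q = 4.7×1.52×0.325 = 2.322 m³/s
Panel 3-4: Δb = 11.3 m, d̄ = (2.07+0.41)/2 = 1.24, v̄ = (0.38+0.11)/2 = 0.245 → q = 11.3×1.24×0.245 = 3.433 m³/s
Q = Σ q = 6.249 m³/s

6.25 m³/s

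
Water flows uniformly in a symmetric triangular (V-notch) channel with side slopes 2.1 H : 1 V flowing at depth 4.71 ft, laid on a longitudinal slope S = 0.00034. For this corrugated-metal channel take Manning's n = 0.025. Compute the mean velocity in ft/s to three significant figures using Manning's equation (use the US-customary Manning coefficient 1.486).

A = z·y² = 2.1×4.71² = 46.59 ft²
P = 2y√(1+z²) = 2×4.71×√(1+2.1²) = 21.91 ft
R = A/P = 46.59/21.91 = 2.126 ft
Q = (1.486/n)·A·R^(2/3)·S^(1/2) = (1.486/0.025) × 46.59 × 2.126^(2/3) × 0.00034^(1/2) = 84.43 ft³/s
V = Q/A = 84.43/46.59 = 1.812 ft/s

1.81 ft/s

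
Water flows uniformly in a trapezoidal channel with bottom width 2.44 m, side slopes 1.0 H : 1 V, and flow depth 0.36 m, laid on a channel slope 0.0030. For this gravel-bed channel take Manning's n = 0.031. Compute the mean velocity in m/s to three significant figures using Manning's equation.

0.777 m/s

A = (b + z·y)·y = (2.44 + 1.0×0.36)×0.36 = 1.008 m²
P = b + 2y√(1+z²) = 2.44 + 2×0.36×√(1+1.0²) = 3.458 m
R = A/P = 1.008/3.458 = 0.2915 m
Q = (1/n)·A·R^(2/3)·S^(1/2) = (1/0.031) × 1.008 × 0.2915^(2/3) × 0.0030^(1/2) = 0.7829 m³/s
V = Q/A = 0.7829/1.008 = 0.7767 m/s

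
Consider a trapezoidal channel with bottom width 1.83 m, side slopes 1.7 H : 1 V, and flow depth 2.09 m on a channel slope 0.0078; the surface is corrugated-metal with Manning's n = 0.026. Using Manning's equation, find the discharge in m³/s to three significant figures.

A = (b + z·y)·y = (1.83 + 1.7×2.09)×2.09 = 11.25 m²
P = b + 2y√(1+z²) = 1.83 + 2×2.09×√(1+1.7²) = 10.07 m
R = A/P = 11.25/10.07 = 1.117 m
Q = (1/n)·A·R^(2/3)·S^(1/2) = (1/0.026) × 11.25 × 1.117^(2/3) × 0.0078^(1/2) = 41.14 m³/s

41.1 m³/s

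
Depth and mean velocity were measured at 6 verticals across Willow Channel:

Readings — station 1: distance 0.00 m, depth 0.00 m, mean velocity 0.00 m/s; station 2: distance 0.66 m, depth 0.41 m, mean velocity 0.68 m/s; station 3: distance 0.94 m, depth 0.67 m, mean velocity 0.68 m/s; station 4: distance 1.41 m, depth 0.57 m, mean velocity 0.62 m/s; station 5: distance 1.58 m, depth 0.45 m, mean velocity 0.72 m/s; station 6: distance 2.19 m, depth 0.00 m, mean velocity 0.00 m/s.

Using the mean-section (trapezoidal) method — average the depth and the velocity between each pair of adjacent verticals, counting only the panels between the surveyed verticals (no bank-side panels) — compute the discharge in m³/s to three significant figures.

0.446 m³/s

Panel 1-2: Δb = 0.66 m, d̄ = (0.00+0.41)/2 = 0.205, v̄ = (0.00+0.68)/2 = 0.34 → q = 0.66×0.205×0.34 = 0.04600 m³/s
Panel 2-3: Δb = 0.28 m, d̄ = (0.41+0.67)/2 = 0.54, v̄ = (0.68+0.68)/2 = 0.68 → q = 0.28×0.54×0.68 = 0.1028 m³/s
Panel 3-4: Δb = 0.47 m, d̄ = (0.67+0.57)/2 = 0.62, v̄ = (0.68+0.62)/2 = 0.65 → q = 0.47×0.62×0.65 = 0.1894 m³/s
Panel 4-5: Δb = 0.17 m, d̄ = (0.57+0.45)/2 = 0.51, v̄ = (0.62+0.72)/2 = 0.67 → q = 0.17×0.51×0.67 = 0.05809 m³/s
Panel 5-6: Δb = 0.61 m, d̄ = (0.45+0.00)/2 = 0.225, v̄ = (0.72+0.00)/2 = 0.36 → q = 0.61×0.225×0.36 = 0.04941 m³/s
Q = Σ q = 0.4457 m³/s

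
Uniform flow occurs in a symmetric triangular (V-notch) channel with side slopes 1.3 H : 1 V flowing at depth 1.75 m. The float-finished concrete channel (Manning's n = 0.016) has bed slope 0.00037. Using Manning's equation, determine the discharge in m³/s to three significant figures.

A = z·y² = 1.3×1.75² = 3.981 m²
P = 2y√(1+z²) = 2×1.75×√(1+1.3²) = 5.740 m
R = A/P = 3.981/5.740 = 0.6935 m
Q = (1/n)·A·R^(2/3)·S^(1/2) = (1/0.016) × 3.981 × 0.6935^(2/3) × 0.00037^(1/2) = 3.750 m³/s

3.75 m³/s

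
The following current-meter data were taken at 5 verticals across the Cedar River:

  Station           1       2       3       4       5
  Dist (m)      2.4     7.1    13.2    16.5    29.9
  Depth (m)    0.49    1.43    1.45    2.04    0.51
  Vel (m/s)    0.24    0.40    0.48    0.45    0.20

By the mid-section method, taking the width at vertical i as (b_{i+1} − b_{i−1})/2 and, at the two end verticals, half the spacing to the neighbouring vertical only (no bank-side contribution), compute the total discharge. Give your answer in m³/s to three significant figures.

15.0 m³/s

w_1 = (7.1 − 2.4)/2 = 2.35 m; q_1 = 0.24 × 0.49 × 2.35 = 0.2764 m³/s
w_2 = (13.2 − 2.4)/2 = 5.4 m; q_2 = 0.40 × 1.43 × 5.4 = 3.089 m³/s
w_3 = (16.5 − 7.1)/2 = 4.7 m; q_3 = 0.48 × 1.45 × 4.7 = 3.271 m³/s
w_4 = (29.9 − 13.2)/2 = 8.35 m; q_4 = 0.45 × 2.04 × 8.35 = 7.665 m³/s
w_5 = (29.9 − 16.5)/2 = 6.7 m; q_5 = 0.20 × 0.51 × 6.7 = 0.6834 m³/s
Q = Σ qᵢ = 14.99 m³/s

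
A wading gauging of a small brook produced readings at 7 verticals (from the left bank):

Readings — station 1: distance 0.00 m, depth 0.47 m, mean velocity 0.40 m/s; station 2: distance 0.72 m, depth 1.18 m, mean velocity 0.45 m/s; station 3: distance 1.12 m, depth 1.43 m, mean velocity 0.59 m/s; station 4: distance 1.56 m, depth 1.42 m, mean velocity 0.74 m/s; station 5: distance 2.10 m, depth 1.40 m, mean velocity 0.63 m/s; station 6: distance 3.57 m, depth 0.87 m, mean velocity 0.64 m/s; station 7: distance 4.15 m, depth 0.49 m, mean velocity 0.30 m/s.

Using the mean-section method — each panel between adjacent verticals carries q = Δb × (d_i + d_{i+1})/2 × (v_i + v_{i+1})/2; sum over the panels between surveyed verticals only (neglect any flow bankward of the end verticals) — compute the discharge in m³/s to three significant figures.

2.71 m³/s

Panel 1-2: Δb = 0.72 m, d̄ = (0.47+1.18)/2 = 0.825, v̄ = (0.40+0.45)/2 = 0.425 → q = 0.72×0.825×0.425 = 0.2525 m³/s
Panel 2-3: Δb = 0.4 m, d̄ = (1.18+1.43)/2 = 1.305, v̄ = (0.45+0.59)/2 = 0.52 → q = 0.4×1.305×0.52 = 0.2714 m³/s
Panel 3-4: Δb = 0.44 m, d̄ = (1.43+1.42)/2 = 1.425, v̄ = (0.59+0.74)/2 = 0.665 → q = 0.44×1.425×0.665 = 0.4170 m³/s
Panel 4-5: Δb = 0.54 m, d̄ = (1.42+1.40)/2 = 1.41, v̄ = (0.74+0.63)/2 = 0.685 → q = 0.54×1.41×0.685 = 0.5216 m³/s
Panel 5-6: Δb = 1.47 m, d̄ = (1.40+0.87)/2 = 1.135, v̄ = (0.63+0.64)/2 = 0.635 → q = 1.47×1.135×0.635 = 1.059 m³/s
Panel 6-7: Δb = 0.58 m, d̄ = (0.87+0.49)/2 = 0.68, v̄ = (0.64+0.30)/2 = 0.47 → q = 0.58×0.68×0.47 = 0.1854 m³/s
Q = Σ q = 2.707 m³/s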